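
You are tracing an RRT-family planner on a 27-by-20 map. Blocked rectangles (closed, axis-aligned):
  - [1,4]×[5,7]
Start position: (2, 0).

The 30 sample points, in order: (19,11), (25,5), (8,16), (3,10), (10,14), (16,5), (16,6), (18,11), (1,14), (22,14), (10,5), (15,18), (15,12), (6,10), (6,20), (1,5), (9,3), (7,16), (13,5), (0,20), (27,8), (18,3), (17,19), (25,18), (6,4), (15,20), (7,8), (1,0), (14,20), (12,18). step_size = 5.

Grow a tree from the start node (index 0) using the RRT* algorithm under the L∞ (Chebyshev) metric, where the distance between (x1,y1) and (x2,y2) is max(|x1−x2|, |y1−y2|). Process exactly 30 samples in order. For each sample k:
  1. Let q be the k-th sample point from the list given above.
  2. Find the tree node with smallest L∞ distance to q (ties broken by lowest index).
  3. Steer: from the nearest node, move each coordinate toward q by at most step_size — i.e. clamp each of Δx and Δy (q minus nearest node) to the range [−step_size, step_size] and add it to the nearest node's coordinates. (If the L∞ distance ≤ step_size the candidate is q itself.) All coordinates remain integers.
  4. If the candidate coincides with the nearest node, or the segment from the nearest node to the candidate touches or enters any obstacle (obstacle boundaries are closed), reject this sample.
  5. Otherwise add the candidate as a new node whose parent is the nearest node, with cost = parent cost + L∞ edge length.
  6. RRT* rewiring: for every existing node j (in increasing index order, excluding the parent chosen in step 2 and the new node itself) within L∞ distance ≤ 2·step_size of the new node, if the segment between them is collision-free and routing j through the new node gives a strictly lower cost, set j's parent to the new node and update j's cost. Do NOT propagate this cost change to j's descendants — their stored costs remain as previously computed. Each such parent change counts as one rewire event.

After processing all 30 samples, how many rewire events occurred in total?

1. q=(19,11) nearest=0 d=17 new=(7,5) → add node 1 parent=0 cost=5
2. q=(25,5) nearest=1 d=18 new=(12,5) → add node 2 parent=1 cost=10
3. q=(8,16) nearest=1 d=11 new=(8,10) → add node 3 parent=1 cost=10
4. q=(3,10) nearest=1 d=5 new=(3,10) → add node 4 parent=1 cost=10
5. q=(10,14) nearest=3 d=4 new=(10,14) → add node 5 parent=3 cost=14
6. q=(16,5) nearest=2 d=4 new=(16,5) → add node 6 parent=2 cost=14
7. q=(16,6) nearest=6 d=1 new=(16,6) → add node 7 parent=6 cost=15
8. q=(18,11) nearest=7 d=5 new=(18,11) → add node 8 parent=7 cost=20
9. q=(1,14) nearest=4 d=4 new=(1,14) → add node 9 parent=4 cost=14
10. q=(22,14) nearest=8 d=4 new=(22,14) → add node 10 parent=8 cost=24
11. q=(10,5) nearest=2 d=2 new=(10,5) → add node 11 parent=2 cost=12
12. q=(15,18) nearest=5 d=5 new=(15,18) → add node 12 parent=5 cost=19
13. q=(15,12) nearest=8 d=3 new=(15,12) → add node 13 parent=8 cost=23
14. q=(6,10) nearest=3 d=2 new=(6,10) → add node 14 parent=3 cost=12; rewire 13→14 (21<23)
15. q=(6,20) nearest=5 d=6 new=(6,19) → add node 15 parent=5 cost=19
16. q=(1,5) nearest=0 d=5 new=(1,5) → blocked by [1,4]×[5,7], reject
17. q=(9,3) nearest=1 d=2 new=(9,3) → add node 16 parent=1 cost=7; rewire 7→16 (14<15); rewire 8→16 (16<20); rewire 11→16 (9<12); rewire 13→16 (16<21)
18. q=(7,16) nearest=5 d=3 new=(7,16) → add node 17 parent=5 cost=17
19. q=(13,5) nearest=2 d=1 new=(13,5) → add node 18 parent=2 cost=11; rewire 10→18 (20<24)
20. q=(0,20) nearest=9 d=6 new=(0,19) → add node 19 parent=9 cost=19
21. q=(27,8) nearest=10 d=6 new=(27,9) → add node 20 parent=10 cost=25
22. q=(18,3) nearest=6 d=2 new=(18,3) → add node 21 parent=6 cost=16
23. q=(17,19) nearest=12 d=2 new=(17,19) → add node 22 parent=12 cost=21
24. q=(25,18) nearest=10 d=4 new=(25,18) → add node 23 parent=10 cost=24
25. q=(6,4) nearest=1 d=1 new=(6,4) → add node 24 parent=1 cost=6; rewire 13→24 (15<16)
26. q=(15,20) nearest=12 d=2 new=(15,20) → add node 25 parent=12 cost=21
27. q=(7,8) nearest=3 d=2 new=(7,8) → add node 26 parent=3 cost=12
28. q=(1,0) nearest=0 d=1 new=(1,0) → add node 27 parent=0 cost=1; rewire 26→27 (9<12)
29. q=(14,20) nearest=25 d=1 new=(14,20) → add node 28 parent=25 cost=22
30. q=(12,18) nearest=28 d=2 new=(12,18) → add node 29 parent=28 cost=24

Rewire events: 8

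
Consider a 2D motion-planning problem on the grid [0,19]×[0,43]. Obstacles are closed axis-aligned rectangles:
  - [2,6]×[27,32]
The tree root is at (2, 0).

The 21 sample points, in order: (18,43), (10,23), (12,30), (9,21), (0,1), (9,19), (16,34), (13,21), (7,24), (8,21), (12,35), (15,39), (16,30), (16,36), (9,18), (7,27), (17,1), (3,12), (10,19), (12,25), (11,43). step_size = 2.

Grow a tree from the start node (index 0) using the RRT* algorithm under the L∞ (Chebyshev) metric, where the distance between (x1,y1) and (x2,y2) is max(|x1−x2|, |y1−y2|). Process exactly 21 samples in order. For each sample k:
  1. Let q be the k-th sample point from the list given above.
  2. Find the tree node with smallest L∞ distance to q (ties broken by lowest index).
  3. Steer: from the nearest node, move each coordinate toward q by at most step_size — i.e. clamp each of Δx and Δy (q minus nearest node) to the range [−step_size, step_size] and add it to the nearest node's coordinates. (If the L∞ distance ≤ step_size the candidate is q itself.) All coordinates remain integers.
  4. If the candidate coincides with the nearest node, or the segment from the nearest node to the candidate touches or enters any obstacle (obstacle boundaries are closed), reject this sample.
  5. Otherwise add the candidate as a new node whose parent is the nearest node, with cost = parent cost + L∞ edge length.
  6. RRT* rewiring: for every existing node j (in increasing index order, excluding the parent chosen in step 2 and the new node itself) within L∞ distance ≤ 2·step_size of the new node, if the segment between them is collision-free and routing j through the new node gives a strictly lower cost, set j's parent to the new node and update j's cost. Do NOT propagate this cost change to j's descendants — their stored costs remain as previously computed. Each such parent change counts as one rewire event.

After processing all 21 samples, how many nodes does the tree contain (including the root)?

Node count: 21

1. q=(18,43) nearest=0 d=43 new=(4,2) → add node 1 parent=0 cost=2
2. q=(10,23) nearest=1 d=21 new=(6,4) → add node 2 parent=1 cost=4
3. q=(12,30) nearest=2 d=26 new=(8,6) → add node 3 parent=2 cost=6
4. q=(9,21) nearest=3 d=15 new=(9,8) → add node 4 parent=3 cost=8
5. q=(0,1) nearest=0 d=2 new=(0,1) → add node 5 parent=0 cost=2
6. q=(9,19) nearest=4 d=11 new=(9,10) → add node 6 parent=4 cost=10
7. q=(16,34) nearest=6 d=24 new=(11,12) → add node 7 parent=6 cost=12
8. q=(13,21) nearest=7 d=9 new=(13,14) → add node 8 parent=7 cost=14
9. q=(7,24) nearest=8 d=10 new=(11,16) → add node 9 parent=8 cost=16
10. q=(8,21) nearest=9 d=5 new=(9,18) → add node 10 parent=9 cost=18
11. q=(12,35) nearest=10 d=17 new=(11,20) → add node 11 parent=10 cost=20
12. q=(15,39) nearest=11 d=19 new=(13,22) → add node 12 parent=11 cost=22
13. q=(16,30) nearest=12 d=8 new=(15,24) → add node 13 parent=12 cost=24
14. q=(16,36) nearest=13 d=12 new=(16,26) → add node 14 parent=13 cost=26
15. q=(9,18) nearest=10 d=0 → coincident, reject
16. q=(7,27) nearest=12 d=6 new=(11,24) → add node 15 parent=12 cost=24
17. q=(17,1) nearest=4 d=8 new=(11,6) → add node 16 parent=4 cost=10
18. q=(3,12) nearest=3 d=6 new=(6,8) → add node 17 parent=3 cost=8
19. q=(10,19) nearest=10 d=1 new=(10,19) → add node 18 parent=10 cost=19
20. q=(12,25) nearest=15 d=1 new=(12,25) → add node 19 parent=15 cost=25
21. q=(11,43) nearest=14 d=17 new=(14,28) → add node 20 parent=14 cost=28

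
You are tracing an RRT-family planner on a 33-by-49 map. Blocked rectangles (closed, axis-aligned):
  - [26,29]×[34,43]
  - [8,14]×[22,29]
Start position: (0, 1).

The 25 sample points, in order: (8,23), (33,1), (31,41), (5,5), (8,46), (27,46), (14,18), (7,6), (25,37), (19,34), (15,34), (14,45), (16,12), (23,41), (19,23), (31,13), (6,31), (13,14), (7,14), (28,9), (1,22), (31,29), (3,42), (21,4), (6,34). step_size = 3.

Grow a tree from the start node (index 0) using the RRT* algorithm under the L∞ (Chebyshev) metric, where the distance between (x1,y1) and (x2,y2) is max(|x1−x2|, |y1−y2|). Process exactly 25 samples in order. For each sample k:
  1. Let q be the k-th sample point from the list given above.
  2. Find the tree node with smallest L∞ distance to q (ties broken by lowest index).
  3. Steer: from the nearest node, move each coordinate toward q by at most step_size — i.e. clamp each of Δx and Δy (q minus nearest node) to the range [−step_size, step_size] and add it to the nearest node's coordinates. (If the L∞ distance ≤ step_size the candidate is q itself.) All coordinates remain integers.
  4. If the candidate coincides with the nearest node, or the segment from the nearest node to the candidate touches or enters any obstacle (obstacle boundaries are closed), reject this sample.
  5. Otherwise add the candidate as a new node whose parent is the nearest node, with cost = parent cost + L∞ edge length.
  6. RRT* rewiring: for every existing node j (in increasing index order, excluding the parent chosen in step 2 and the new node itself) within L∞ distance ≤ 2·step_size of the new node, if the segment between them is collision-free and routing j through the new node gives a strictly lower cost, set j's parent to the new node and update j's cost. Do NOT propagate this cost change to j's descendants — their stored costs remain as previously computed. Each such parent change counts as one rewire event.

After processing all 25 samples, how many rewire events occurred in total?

1. q=(8,23) nearest=0 d=22 new=(3,4) → add node 1 parent=0 cost=3
2. q=(33,1) nearest=1 d=30 new=(6,1) → add node 2 parent=1 cost=6
3. q=(31,41) nearest=1 d=37 new=(6,7) → add node 3 parent=1 cost=6
4. q=(5,5) nearest=1 d=2 new=(5,5) → add node 4 parent=1 cost=5
5. q=(8,46) nearest=3 d=39 new=(8,10) → add node 5 parent=3 cost=9
6. q=(27,46) nearest=5 d=36 new=(11,13) → add node 6 parent=5 cost=12
7. q=(14,18) nearest=6 d=5 new=(14,16) → add node 7 parent=6 cost=15
8. q=(7,6) nearest=3 d=1 new=(7,6) → add node 8 parent=3 cost=7
9. q=(25,37) nearest=7 d=21 new=(17,19) → add node 9 parent=7 cost=18
10. q=(19,34) nearest=9 d=15 new=(19,22) → add node 10 parent=9 cost=21
11. q=(15,34) nearest=10 d=12 new=(16,25) → add node 11 parent=10 cost=24
12. q=(14,45) nearest=11 d=20 new=(14,28) → blocked by [8,14]×[22,29], reject
13. q=(16,12) nearest=7 d=4 new=(16,13) → add node 12 parent=7 cost=18
14. q=(23,41) nearest=11 d=16 new=(19,28) → add node 13 parent=11 cost=27
15. q=(19,23) nearest=10 d=1 new=(19,23) → add node 14 parent=10 cost=22
16. q=(31,13) nearest=10 d=12 new=(22,19) → add node 15 parent=10 cost=24
17. q=(6,31) nearest=11 d=10 new=(13,28) → blocked by [8,14]×[22,29], reject
18. q=(13,14) nearest=6 d=2 new=(13,14) → add node 16 parent=6 cost=14; rewire 12→16 (17<18)
19. q=(7,14) nearest=5 d=4 new=(7,13) → add node 17 parent=5 cost=12
20. q=(28,9) nearest=15 d=10 new=(25,16) → add node 18 parent=15 cost=27
21. q=(1,22) nearest=17 d=9 new=(4,16) → add node 19 parent=17 cost=15
22. q=(31,29) nearest=15 d=10 new=(25,22) → add node 20 parent=15 cost=27
23. q=(3,42) nearest=13 d=16 new=(16,31) → add node 21 parent=13 cost=30
24. q=(21,4) nearest=12 d=9 new=(19,10) → add node 22 parent=12 cost=20; rewire 18→22 (26<27)
25. q=(6,34) nearest=11 d=10 new=(13,28) → blocked by [8,14]×[22,29], reject

Rewire events: 2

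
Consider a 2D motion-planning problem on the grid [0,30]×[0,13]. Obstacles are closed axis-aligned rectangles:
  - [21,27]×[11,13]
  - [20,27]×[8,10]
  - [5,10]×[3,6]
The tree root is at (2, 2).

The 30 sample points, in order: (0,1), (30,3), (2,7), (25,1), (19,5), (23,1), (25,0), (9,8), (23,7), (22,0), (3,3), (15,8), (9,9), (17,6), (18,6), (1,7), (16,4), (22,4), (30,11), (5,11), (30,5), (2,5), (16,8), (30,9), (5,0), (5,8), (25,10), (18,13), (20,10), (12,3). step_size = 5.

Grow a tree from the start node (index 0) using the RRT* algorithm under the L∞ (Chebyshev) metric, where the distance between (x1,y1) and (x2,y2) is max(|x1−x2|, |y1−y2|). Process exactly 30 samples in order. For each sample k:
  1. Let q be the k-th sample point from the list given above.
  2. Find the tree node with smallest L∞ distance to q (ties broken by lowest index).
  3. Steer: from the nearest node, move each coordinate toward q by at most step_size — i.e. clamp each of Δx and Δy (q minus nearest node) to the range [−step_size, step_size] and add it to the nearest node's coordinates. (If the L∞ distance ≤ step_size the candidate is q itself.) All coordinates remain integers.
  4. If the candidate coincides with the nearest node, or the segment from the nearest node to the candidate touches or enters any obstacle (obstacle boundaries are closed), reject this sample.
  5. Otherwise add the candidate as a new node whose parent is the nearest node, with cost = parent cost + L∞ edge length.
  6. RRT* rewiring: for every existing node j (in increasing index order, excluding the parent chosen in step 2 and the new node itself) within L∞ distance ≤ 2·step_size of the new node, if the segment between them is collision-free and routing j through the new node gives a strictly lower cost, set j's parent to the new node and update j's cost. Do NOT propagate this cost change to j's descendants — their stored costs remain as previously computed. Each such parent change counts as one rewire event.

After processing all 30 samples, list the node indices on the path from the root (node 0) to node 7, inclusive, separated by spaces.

Path: 0 3 4 5 7

1. q=(0,1) nearest=0 d=2 new=(0,1) → add node 1 parent=0 cost=2
2. q=(30,3) nearest=0 d=28 new=(7,3) → blocked by [5,10]×[3,6], reject
3. q=(2,7) nearest=0 d=5 new=(2,7) → add node 2 parent=0 cost=5
4. q=(25,1) nearest=0 d=23 new=(7,1) → add node 3 parent=0 cost=5
5. q=(19,5) nearest=3 d=12 new=(12,5) → blocked by [5,10]×[3,6], reject
6. q=(23,1) nearest=3 d=16 new=(12,1) → add node 4 parent=3 cost=10
7. q=(25,0) nearest=4 d=13 new=(17,0) → add node 5 parent=4 cost=15
8. q=(9,8) nearest=0 d=7 new=(7,7) → blocked by [5,10]×[3,6], reject
9. q=(23,7) nearest=5 d=7 new=(22,5) → add node 6 parent=5 cost=20
10. q=(22,0) nearest=5 d=5 new=(22,0) → add node 7 parent=5 cost=20
11. q=(3,3) nearest=0 d=1 new=(3,3) → add node 8 parent=0 cost=1
12. q=(15,8) nearest=4 d=7 new=(15,6) → add node 9 parent=4 cost=15
13. q=(9,9) nearest=8 d=6 new=(8,8) → blocked by [5,10]×[3,6], reject
14. q=(17,6) nearest=9 d=2 new=(17,6) → add node 10 parent=9 cost=17
15. q=(18,6) nearest=10 d=1 new=(18,6) → add node 11 parent=10 cost=18
16. q=(1,7) nearest=2 d=1 new=(1,7) → add node 12 parent=2 cost=6
17. q=(16,4) nearest=9 d=2 new=(16,4) → add node 13 parent=9 cost=17
18. q=(22,4) nearest=6 d=1 new=(22,4) → add node 14 parent=6 cost=21
19. q=(30,11) nearest=6 d=8 new=(27,10) → blocked by [20,27]×[8,10], reject
20. q=(5,11) nearest=2 d=4 new=(5,11) → add node 15 parent=2 cost=9
21. q=(30,5) nearest=6 d=8 new=(27,5) → add node 16 parent=6 cost=25
22. q=(2,5) nearest=2 d=2 new=(2,5) → add node 17 parent=2 cost=7
23. q=(16,8) nearest=9 d=2 new=(16,8) → add node 18 parent=9 cost=17
24. q=(30,9) nearest=16 d=4 new=(30,9) → add node 19 parent=16 cost=29
25. q=(5,0) nearest=3 d=2 new=(5,0) → add node 20 parent=3 cost=7
26. q=(5,8) nearest=2 d=3 new=(5,8) → add node 21 parent=2 cost=8
27. q=(25,10) nearest=6 d=5 new=(25,10) → blocked by [20,27]×[8,10], reject
28. q=(18,13) nearest=18 d=5 new=(18,13) → add node 22 parent=18 cost=22
29. q=(20,10) nearest=22 d=3 new=(20,10) → blocked by [20,27]×[8,10], reject
30. q=(12,3) nearest=4 d=2 new=(12,3) → add node 23 parent=4 cost=12; rewire 13→23 (16<17)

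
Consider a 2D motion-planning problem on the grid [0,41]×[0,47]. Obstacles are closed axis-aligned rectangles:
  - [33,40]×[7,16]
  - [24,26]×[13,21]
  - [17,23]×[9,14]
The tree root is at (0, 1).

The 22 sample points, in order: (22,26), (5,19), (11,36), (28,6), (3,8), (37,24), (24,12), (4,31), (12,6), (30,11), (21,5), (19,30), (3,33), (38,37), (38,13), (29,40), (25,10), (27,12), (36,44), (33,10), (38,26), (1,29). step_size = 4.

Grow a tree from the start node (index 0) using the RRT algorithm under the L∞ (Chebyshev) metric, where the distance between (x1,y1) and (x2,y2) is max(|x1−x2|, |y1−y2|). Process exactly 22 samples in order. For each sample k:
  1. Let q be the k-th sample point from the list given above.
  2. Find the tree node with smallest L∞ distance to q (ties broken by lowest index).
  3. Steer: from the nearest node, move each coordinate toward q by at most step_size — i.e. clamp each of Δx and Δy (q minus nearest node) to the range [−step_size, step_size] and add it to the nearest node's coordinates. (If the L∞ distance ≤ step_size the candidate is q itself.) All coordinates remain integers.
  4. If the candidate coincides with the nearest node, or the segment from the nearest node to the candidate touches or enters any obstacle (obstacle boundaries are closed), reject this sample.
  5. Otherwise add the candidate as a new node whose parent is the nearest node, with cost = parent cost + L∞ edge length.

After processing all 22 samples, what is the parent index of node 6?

Parent of node 6: 3

1. q=(22,26) nearest=0 d=25 new=(4,5) → add node 1 parent=0 cost=4
2. q=(5,19) nearest=1 d=14 new=(5,9) → add node 2 parent=1 cost=8
3. q=(11,36) nearest=2 d=27 new=(9,13) → add node 3 parent=2 cost=12
4. q=(28,6) nearest=3 d=19 new=(13,9) → add node 4 parent=3 cost=16
5. q=(3,8) nearest=2 d=2 new=(3,8) → add node 5 parent=2 cost=10
6. q=(37,24) nearest=4 d=24 new=(17,13) → blocked by [17,23]×[9,14], reject
7. q=(24,12) nearest=4 d=11 new=(17,12) → blocked by [17,23]×[9,14], reject
8. q=(4,31) nearest=3 d=18 new=(5,17) → add node 6 parent=3 cost=16
9. q=(12,6) nearest=4 d=3 new=(12,6) → add node 7 parent=4 cost=19
10. q=(30,11) nearest=4 d=17 new=(17,11) → blocked by [17,23]×[9,14], reject
11. q=(21,5) nearest=4 d=8 new=(17,5) → add node 8 parent=4 cost=20
12. q=(19,30) nearest=6 d=14 new=(9,21) → add node 9 parent=6 cost=20
13. q=(3,33) nearest=9 d=12 new=(5,25) → add node 10 parent=9 cost=24
14. q=(38,37) nearest=4 d=28 new=(17,13) → blocked by [17,23]×[9,14], reject
15. q=(38,13) nearest=8 d=21 new=(21,9) → blocked by [17,23]×[9,14], reject
16. q=(29,40) nearest=9 d=20 new=(13,25) → add node 11 parent=9 cost=24
17. q=(25,10) nearest=8 d=8 new=(21,9) → blocked by [17,23]×[9,14], reject
18. q=(27,12) nearest=8 d=10 new=(21,9) → blocked by [17,23]×[9,14], reject
19. q=(36,44) nearest=11 d=23 new=(17,29) → add node 12 parent=11 cost=28
20. q=(33,10) nearest=8 d=16 new=(21,9) → blocked by [17,23]×[9,14], reject
21. q=(38,26) nearest=8 d=21 new=(21,9) → blocked by [17,23]×[9,14], reject
22. q=(1,29) nearest=10 d=4 new=(1,29) → add node 13 parent=10 cost=28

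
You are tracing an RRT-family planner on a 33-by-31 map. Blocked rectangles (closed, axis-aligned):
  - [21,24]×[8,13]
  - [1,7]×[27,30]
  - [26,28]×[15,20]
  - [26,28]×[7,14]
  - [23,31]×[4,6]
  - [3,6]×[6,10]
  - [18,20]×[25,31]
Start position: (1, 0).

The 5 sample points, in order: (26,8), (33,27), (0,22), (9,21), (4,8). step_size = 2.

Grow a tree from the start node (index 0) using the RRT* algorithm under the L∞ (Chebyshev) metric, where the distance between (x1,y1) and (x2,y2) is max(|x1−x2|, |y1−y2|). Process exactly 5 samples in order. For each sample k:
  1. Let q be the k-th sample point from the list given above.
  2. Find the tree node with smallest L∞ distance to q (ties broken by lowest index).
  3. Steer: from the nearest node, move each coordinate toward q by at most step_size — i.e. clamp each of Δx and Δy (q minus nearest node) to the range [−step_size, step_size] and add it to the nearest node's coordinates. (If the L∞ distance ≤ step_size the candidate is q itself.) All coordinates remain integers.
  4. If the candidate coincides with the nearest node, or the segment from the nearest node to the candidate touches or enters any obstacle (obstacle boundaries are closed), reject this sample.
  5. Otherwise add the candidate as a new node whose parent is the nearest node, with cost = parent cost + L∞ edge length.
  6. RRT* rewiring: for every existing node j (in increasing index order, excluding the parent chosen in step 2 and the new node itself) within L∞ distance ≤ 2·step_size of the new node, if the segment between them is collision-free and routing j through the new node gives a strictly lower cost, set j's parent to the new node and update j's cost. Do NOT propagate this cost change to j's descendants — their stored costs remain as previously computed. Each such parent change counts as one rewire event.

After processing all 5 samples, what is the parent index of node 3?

Parent of node 3: 2

1. q=(26,8) nearest=0 d=25 new=(3,2) → add node 1 parent=0 cost=2
2. q=(33,27) nearest=1 d=30 new=(5,4) → add node 2 parent=1 cost=4
3. q=(0,22) nearest=2 d=18 new=(3,6) → blocked by [3,6]×[6,10], reject
4. q=(9,21) nearest=2 d=17 new=(7,6) → add node 3 parent=2 cost=6
5. q=(4,8) nearest=3 d=3 new=(5,8) → blocked by [3,6]×[6,10], reject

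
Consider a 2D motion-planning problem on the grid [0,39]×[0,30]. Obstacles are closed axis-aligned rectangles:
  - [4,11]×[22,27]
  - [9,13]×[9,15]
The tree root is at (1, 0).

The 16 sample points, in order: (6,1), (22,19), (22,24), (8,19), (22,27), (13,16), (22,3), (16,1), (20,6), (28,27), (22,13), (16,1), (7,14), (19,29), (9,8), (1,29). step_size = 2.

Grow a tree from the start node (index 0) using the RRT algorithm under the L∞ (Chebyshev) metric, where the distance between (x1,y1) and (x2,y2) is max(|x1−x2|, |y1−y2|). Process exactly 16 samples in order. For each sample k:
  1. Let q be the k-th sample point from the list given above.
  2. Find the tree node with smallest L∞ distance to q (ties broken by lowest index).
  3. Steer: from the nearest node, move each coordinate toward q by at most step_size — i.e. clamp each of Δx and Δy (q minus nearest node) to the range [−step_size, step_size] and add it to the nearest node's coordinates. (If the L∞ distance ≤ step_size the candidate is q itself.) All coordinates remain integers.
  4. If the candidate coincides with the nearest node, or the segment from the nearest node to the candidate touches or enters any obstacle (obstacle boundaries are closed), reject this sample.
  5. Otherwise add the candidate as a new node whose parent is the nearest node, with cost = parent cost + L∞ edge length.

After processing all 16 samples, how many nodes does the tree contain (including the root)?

Node count: 13

1. q=(6,1) nearest=0 d=5 new=(3,1) → add node 1 parent=0 cost=2
2. q=(22,19) nearest=1 d=19 new=(5,3) → add node 2 parent=1 cost=4
3. q=(22,24) nearest=2 d=21 new=(7,5) → add node 3 parent=2 cost=6
4. q=(8,19) nearest=3 d=14 new=(8,7) → add node 4 parent=3 cost=8
5. q=(22,27) nearest=4 d=20 new=(10,9) → blocked by [9,13]×[9,15], reject
6. q=(13,16) nearest=4 d=9 new=(10,9) → blocked by [9,13]×[9,15], reject
7. q=(22,3) nearest=4 d=14 new=(10,5) → add node 5 parent=4 cost=10
8. q=(16,1) nearest=5 d=6 new=(12,3) → add node 6 parent=5 cost=12
9. q=(20,6) nearest=6 d=8 new=(14,5) → add node 7 parent=6 cost=14
10. q=(28,27) nearest=4 d=20 new=(10,9) → blocked by [9,13]×[9,15], reject
11. q=(22,13) nearest=7 d=8 new=(16,7) → add node 8 parent=7 cost=16
12. q=(16,1) nearest=6 d=4 new=(14,1) → add node 9 parent=6 cost=14
13. q=(7,14) nearest=4 d=7 new=(7,9) → add node 10 parent=4 cost=10
14. q=(19,29) nearest=10 d=20 new=(9,11) → blocked by [9,13]×[9,15], reject
15. q=(9,8) nearest=4 d=1 new=(9,8) → add node 11 parent=4 cost=9
16. q=(1,29) nearest=10 d=20 new=(5,11) → add node 12 parent=10 cost=12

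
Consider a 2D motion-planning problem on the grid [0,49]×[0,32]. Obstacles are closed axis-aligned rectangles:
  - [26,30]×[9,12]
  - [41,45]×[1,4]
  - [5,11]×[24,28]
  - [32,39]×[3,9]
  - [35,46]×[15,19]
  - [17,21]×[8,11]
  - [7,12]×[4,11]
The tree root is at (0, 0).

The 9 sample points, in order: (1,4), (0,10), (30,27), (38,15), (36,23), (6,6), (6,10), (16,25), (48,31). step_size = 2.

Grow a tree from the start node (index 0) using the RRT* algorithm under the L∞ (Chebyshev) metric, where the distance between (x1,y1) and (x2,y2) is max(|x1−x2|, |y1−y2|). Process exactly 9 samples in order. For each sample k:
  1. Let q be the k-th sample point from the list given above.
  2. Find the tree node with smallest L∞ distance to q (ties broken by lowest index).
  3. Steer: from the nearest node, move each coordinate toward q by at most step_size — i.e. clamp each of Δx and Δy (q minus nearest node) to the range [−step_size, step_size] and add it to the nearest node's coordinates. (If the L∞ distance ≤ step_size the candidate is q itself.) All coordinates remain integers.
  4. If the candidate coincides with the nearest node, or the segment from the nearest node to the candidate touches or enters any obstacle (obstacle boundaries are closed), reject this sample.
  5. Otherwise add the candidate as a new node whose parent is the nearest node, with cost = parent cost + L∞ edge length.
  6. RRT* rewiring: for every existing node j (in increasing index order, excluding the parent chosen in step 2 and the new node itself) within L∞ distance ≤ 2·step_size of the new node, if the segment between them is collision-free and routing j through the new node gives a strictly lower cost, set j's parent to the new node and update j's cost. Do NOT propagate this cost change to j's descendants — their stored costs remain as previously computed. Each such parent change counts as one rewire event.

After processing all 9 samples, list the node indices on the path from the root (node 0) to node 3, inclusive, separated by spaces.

Path: 0 1 3

1. q=(1,4) nearest=0 d=4 new=(1,2) → add node 1 parent=0 cost=2
2. q=(0,10) nearest=1 d=8 new=(0,4) → add node 2 parent=1 cost=4
3. q=(30,27) nearest=1 d=29 new=(3,4) → add node 3 parent=1 cost=4
4. q=(38,15) nearest=3 d=35 new=(5,6) → add node 4 parent=3 cost=6
5. q=(36,23) nearest=4 d=31 new=(7,8) → blocked by [7,12]×[4,11], reject
6. q=(6,6) nearest=4 d=1 new=(6,6) → add node 5 parent=4 cost=7
7. q=(6,10) nearest=4 d=4 new=(6,8) → add node 6 parent=4 cost=8
8. q=(16,25) nearest=6 d=17 new=(8,10) → blocked by [7,12]×[4,11], reject
9. q=(48,31) nearest=5 d=42 new=(8,8) → blocked by [7,12]×[4,11], reject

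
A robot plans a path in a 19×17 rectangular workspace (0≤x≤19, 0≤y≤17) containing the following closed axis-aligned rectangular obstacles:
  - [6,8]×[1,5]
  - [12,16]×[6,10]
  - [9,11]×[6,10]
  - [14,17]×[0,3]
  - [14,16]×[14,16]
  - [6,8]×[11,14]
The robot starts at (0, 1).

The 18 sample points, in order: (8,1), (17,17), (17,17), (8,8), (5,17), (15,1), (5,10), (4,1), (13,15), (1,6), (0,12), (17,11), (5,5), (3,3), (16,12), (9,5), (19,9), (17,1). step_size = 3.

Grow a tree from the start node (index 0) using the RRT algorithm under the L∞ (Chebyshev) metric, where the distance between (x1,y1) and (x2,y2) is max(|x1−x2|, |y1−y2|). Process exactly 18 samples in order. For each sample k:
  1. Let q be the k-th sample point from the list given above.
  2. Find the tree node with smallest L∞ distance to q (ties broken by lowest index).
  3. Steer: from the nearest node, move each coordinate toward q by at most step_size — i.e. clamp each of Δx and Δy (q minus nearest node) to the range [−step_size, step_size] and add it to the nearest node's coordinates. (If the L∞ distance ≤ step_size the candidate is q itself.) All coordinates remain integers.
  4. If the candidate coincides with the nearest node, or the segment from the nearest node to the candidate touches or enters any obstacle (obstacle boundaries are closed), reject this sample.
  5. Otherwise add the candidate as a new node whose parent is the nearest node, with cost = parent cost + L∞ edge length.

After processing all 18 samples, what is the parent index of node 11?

Parent of node 11: 8

1. q=(8,1) nearest=0 d=8 new=(3,1) → add node 1 parent=0 cost=3
2. q=(17,17) nearest=1 d=16 new=(6,4) → blocked by [6,8]×[1,5], reject
3. q=(17,17) nearest=1 d=16 new=(6,4) → blocked by [6,8]×[1,5], reject
4. q=(8,8) nearest=1 d=7 new=(6,4) → blocked by [6,8]×[1,5], reject
5. q=(5,17) nearest=0 d=16 new=(3,4) → add node 2 parent=0 cost=3
6. q=(15,1) nearest=1 d=12 new=(6,1) → blocked by [6,8]×[1,5], reject
7. q=(5,10) nearest=2 d=6 new=(5,7) → add node 3 parent=2 cost=6
8. q=(4,1) nearest=1 d=1 new=(4,1) → add node 4 parent=1 cost=4
9. q=(13,15) nearest=3 d=8 new=(8,10) → add node 5 parent=3 cost=9
10. q=(1,6) nearest=2 d=2 new=(1,6) → add node 6 parent=2 cost=5
11. q=(0,12) nearest=3 d=5 new=(2,10) → add node 7 parent=3 cost=9
12. q=(17,11) nearest=5 d=9 new=(11,11) → add node 8 parent=5 cost=12
13. q=(5,5) nearest=2 d=2 new=(5,5) → add node 9 parent=2 cost=5
14. q=(3,3) nearest=2 d=1 new=(3,3) → add node 10 parent=2 cost=4
15. q=(16,12) nearest=8 d=5 new=(14,12) → add node 11 parent=8 cost=15
16. q=(9,5) nearest=3 d=4 new=(8,5) → blocked by [6,8]×[1,5], reject
17. q=(19,9) nearest=11 d=5 new=(17,9) → blocked by [12,16]×[6,10], reject
18. q=(17,1) nearest=5 d=9 new=(11,7) → blocked by [9,11]×[6,10], reject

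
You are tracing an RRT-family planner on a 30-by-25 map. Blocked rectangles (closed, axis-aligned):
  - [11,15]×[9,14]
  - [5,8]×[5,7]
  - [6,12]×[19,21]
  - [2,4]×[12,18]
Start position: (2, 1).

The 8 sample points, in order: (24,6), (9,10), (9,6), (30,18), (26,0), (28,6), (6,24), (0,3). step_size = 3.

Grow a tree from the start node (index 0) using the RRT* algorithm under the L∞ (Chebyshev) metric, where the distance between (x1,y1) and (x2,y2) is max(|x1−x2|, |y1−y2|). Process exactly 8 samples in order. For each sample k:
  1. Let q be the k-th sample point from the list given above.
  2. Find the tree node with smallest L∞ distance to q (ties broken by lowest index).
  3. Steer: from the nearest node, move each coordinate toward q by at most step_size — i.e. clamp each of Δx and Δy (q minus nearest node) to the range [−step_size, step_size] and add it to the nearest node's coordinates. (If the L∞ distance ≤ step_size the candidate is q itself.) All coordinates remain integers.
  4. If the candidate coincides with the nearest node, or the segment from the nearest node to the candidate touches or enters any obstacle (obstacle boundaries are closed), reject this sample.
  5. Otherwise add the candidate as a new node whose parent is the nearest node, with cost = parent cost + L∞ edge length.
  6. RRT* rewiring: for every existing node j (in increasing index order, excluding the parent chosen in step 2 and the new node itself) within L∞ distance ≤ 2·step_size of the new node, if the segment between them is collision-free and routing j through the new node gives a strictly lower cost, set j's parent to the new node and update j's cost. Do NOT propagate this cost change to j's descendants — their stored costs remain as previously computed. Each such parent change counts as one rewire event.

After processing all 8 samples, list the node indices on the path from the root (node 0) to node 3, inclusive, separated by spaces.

1. q=(24,6) nearest=0 d=22 new=(5,4) → add node 1 parent=0 cost=3
2. q=(9,10) nearest=1 d=6 new=(8,7) → blocked by [5,8]×[5,7], reject
3. q=(9,6) nearest=1 d=4 new=(8,6) → blocked by [5,8]×[5,7], reject
4. q=(30,18) nearest=1 d=25 new=(8,7) → blocked by [5,8]×[5,7], reject
5. q=(26,0) nearest=1 d=21 new=(8,1) → add node 2 parent=1 cost=6
6. q=(28,6) nearest=2 d=20 new=(11,4) → add node 3 parent=2 cost=9
7. q=(6,24) nearest=1 d=20 new=(6,7) → blocked by [5,8]×[5,7], reject
8. q=(0,3) nearest=0 d=2 new=(0,3) → add node 4 parent=0 cost=2

Path: 0 1 2 3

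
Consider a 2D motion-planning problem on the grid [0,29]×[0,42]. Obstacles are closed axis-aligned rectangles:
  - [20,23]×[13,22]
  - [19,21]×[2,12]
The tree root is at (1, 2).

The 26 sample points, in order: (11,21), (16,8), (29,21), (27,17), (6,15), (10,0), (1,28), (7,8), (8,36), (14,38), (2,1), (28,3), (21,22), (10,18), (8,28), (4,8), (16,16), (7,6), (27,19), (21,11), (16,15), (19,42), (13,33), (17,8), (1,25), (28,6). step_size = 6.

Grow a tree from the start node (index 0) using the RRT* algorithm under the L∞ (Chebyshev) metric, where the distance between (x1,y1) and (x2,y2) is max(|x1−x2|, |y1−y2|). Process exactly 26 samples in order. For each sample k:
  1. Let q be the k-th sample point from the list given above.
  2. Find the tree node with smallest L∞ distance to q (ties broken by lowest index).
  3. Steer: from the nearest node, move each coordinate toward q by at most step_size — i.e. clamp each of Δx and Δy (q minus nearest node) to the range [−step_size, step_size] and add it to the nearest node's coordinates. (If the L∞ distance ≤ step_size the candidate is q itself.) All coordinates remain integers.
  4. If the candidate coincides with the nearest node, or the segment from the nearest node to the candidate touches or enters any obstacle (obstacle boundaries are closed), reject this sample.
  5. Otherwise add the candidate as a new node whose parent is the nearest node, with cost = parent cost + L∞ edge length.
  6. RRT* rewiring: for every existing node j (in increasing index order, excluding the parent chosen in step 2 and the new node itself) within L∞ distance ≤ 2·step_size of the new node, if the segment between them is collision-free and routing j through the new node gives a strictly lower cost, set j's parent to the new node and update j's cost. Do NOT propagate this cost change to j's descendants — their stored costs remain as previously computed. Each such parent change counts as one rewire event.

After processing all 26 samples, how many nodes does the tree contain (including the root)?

Node count: 20

1. q=(11,21) nearest=0 d=19 new=(7,8) → add node 1 parent=0 cost=6
2. q=(16,8) nearest=1 d=9 new=(13,8) → add node 2 parent=1 cost=12
3. q=(29,21) nearest=2 d=16 new=(19,14) → add node 3 parent=2 cost=18
4. q=(27,17) nearest=3 d=8 new=(25,17) → blocked by [20,23]×[13,22], reject
5. q=(6,15) nearest=1 d=7 new=(6,14) → add node 4 parent=1 cost=12
6. q=(10,0) nearest=1 d=8 new=(10,2) → add node 5 parent=1 cost=12
7. q=(1,28) nearest=4 d=14 new=(1,20) → add node 6 parent=4 cost=18
8. q=(7,8) nearest=1 d=0 → coincident, reject
9. q=(8,36) nearest=6 d=16 new=(7,26) → add node 7 parent=6 cost=24
10. q=(14,38) nearest=7 d=12 new=(13,32) → add node 8 parent=7 cost=30
11. q=(2,1) nearest=0 d=1 new=(2,1) → add node 9 parent=0 cost=1; rewire 5→9 (9<12)
12. q=(28,3) nearest=3 d=11 new=(25,8) → blocked by [20,23]×[13,22], reject
13. q=(21,22) nearest=3 d=8 new=(21,20) → blocked by [20,23]×[13,22], reject
14. q=(10,18) nearest=4 d=4 new=(10,18) → add node 10 parent=4 cost=16
15. q=(8,28) nearest=7 d=2 new=(8,28) → add node 11 parent=7 cost=26
16. q=(4,8) nearest=1 d=3 new=(4,8) → add node 12 parent=1 cost=9
17. q=(16,16) nearest=3 d=3 new=(16,16) → add node 13 parent=3 cost=21
18. q=(7,6) nearest=1 d=2 new=(7,6) → add node 14 parent=1 cost=8; rewire 13→14 (18<21)
19. q=(27,19) nearest=3 d=8 new=(25,19) → blocked by [20,23]×[13,22], reject
20. q=(21,11) nearest=3 d=3 new=(21,11) → blocked by [19,21]×[2,12], reject
21. q=(16,15) nearest=13 d=1 new=(16,15) → add node 15 parent=13 cost=19
22. q=(19,42) nearest=8 d=10 new=(19,38) → add node 16 parent=8 cost=36
23. q=(13,33) nearest=8 d=1 new=(13,33) → add node 17 parent=8 cost=31
24. q=(17,8) nearest=2 d=4 new=(17,8) → add node 18 parent=2 cost=16
25. q=(1,25) nearest=6 d=5 new=(1,25) → add node 19 parent=6 cost=23
26. q=(28,6) nearest=3 d=9 new=(25,8) → blocked by [20,23]×[13,22], reject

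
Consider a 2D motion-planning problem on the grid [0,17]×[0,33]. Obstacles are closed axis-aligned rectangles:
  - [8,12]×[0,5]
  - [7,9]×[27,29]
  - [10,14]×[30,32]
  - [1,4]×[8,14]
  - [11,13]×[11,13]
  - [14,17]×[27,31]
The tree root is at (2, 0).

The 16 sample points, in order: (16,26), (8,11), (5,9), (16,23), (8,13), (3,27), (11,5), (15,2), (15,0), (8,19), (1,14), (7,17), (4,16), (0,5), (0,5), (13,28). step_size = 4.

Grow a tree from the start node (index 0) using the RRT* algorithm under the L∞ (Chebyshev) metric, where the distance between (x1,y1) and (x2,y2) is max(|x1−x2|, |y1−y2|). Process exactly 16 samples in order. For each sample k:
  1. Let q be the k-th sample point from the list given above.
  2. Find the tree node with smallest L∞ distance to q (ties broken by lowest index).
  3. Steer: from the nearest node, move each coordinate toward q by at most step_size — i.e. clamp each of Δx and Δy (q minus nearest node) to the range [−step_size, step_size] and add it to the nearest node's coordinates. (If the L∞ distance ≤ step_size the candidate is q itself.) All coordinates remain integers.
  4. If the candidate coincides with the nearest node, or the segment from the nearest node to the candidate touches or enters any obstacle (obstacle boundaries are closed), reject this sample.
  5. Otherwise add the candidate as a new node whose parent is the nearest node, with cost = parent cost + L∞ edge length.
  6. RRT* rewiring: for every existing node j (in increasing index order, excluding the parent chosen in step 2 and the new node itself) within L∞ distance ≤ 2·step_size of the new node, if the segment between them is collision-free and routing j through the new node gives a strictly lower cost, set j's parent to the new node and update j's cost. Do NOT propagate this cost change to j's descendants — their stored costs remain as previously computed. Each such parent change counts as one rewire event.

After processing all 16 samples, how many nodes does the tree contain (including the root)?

1. q=(16,26) nearest=0 d=26 new=(6,4) → add node 1 parent=0 cost=4
2. q=(8,11) nearest=1 d=7 new=(8,8) → add node 2 parent=1 cost=8
3. q=(5,9) nearest=2 d=3 new=(5,9) → add node 3 parent=2 cost=11
4. q=(16,23) nearest=3 d=14 new=(9,13) → add node 4 parent=3 cost=15
5. q=(8,13) nearest=4 d=1 new=(8,13) → add node 5 parent=4 cost=16
6. q=(3,27) nearest=4 d=14 new=(5,17) → add node 6 parent=4 cost=19
7. q=(11,5) nearest=2 d=3 new=(11,5) → blocked by [8,12]×[0,5], reject
8. q=(15,2) nearest=2 d=7 new=(12,4) → blocked by [8,12]×[0,5], reject
9. q=(15,0) nearest=2 d=8 new=(12,4) → blocked by [8,12]×[0,5], reject
10. q=(8,19) nearest=6 d=3 new=(8,19) → add node 7 parent=6 cost=22
11. q=(1,14) nearest=6 d=4 new=(1,14) → blocked by [1,4]×[8,14], reject
12. q=(7,17) nearest=6 d=2 new=(7,17) → add node 8 parent=6 cost=21
13. q=(4,16) nearest=6 d=1 new=(4,16) → add node 9 parent=6 cost=20
14. q=(0,5) nearest=0 d=5 new=(0,4) → add node 10 parent=0 cost=4
15. q=(0,5) nearest=10 d=1 new=(0,5) → add node 11 parent=10 cost=5
16. q=(13,28) nearest=7 d=9 new=(12,23) → add node 12 parent=7 cost=26

Node count: 13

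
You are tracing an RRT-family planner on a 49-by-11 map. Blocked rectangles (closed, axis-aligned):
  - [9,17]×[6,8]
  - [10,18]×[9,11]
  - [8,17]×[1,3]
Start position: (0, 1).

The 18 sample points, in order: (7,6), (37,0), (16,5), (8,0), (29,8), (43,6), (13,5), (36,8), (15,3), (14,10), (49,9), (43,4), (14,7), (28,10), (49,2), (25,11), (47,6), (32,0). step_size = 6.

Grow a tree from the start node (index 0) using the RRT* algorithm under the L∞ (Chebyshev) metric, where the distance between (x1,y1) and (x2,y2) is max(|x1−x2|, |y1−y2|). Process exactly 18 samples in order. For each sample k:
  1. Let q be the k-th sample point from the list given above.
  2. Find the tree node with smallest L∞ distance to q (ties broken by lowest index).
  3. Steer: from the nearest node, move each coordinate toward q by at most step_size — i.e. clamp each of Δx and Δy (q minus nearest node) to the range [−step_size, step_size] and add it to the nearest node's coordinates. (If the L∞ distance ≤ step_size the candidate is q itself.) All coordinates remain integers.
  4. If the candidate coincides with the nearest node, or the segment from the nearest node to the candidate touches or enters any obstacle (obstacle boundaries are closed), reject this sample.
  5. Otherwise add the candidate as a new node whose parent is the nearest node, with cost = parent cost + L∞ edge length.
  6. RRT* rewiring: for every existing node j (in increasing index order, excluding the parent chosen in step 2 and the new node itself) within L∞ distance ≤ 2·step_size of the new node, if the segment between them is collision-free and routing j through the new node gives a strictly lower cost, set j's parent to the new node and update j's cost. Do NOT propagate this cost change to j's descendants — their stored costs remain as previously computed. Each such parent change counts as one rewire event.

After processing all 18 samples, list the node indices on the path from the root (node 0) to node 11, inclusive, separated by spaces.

Path: 0 1 2 3 5 6 7 9 11

1. q=(7,6) nearest=0 d=7 new=(6,6) → add node 1 parent=0 cost=6
2. q=(37,0) nearest=1 d=31 new=(12,0) → blocked by [8,17]×[1,3], reject
3. q=(16,5) nearest=1 d=10 new=(12,5) → add node 2 parent=1 cost=12
4. q=(8,0) nearest=2 d=5 new=(8,0) → blocked by [8,17]×[1,3], reject
5. q=(29,8) nearest=2 d=17 new=(18,8) → blocked by [9,17]×[6,8], reject
6. q=(43,6) nearest=2 d=31 new=(18,6) → add node 3 parent=2 cost=18
7. q=(13,5) nearest=2 d=1 new=(13,5) → add node 4 parent=2 cost=13
8. q=(36,8) nearest=3 d=18 new=(24,8) → add node 5 parent=3 cost=24
9. q=(15,3) nearest=4 d=2 new=(15,3) → blocked by [8,17]×[1,3], reject
10. q=(14,10) nearest=3 d=4 new=(14,10) → blocked by [9,17]×[6,8], reject
11. q=(49,9) nearest=5 d=25 new=(30,9) → add node 6 parent=5 cost=30
12. q=(43,4) nearest=6 d=13 new=(36,4) → add node 7 parent=6 cost=36
13. q=(14,7) nearest=2 d=2 new=(14,7) → blocked by [9,17]×[6,8], reject
14. q=(28,10) nearest=6 d=2 new=(28,10) → add node 8 parent=6 cost=32
15. q=(49,2) nearest=7 d=13 new=(42,2) → add node 9 parent=7 cost=42
16. q=(25,11) nearest=5 d=3 new=(25,11) → add node 10 parent=5 cost=27; rewire 8→10 (30<32)
17. q=(47,6) nearest=9 d=5 new=(47,6) → add node 11 parent=9 cost=47
18. q=(32,0) nearest=7 d=4 new=(32,0) → add node 12 parent=7 cost=40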